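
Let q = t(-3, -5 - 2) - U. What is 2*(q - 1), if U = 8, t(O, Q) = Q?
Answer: -32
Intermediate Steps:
q = -15 (q = (-5 - 2) - 1*8 = -7 - 8 = -15)
2*(q - 1) = 2*(-15 - 1) = 2*(-16) = -32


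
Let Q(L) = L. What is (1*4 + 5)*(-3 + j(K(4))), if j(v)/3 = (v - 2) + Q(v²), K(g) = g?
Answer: 459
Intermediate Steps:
j(v) = -6 + 3*v + 3*v² (j(v) = 3*((v - 2) + v²) = 3*((-2 + v) + v²) = 3*(-2 + v + v²) = -6 + 3*v + 3*v²)
(1*4 + 5)*(-3 + j(K(4))) = (1*4 + 5)*(-3 + (-6 + 3*4 + 3*4²)) = (4 + 5)*(-3 + (-6 + 12 + 3*16)) = 9*(-3 + (-6 + 12 + 48)) = 9*(-3 + 54) = 9*51 = 459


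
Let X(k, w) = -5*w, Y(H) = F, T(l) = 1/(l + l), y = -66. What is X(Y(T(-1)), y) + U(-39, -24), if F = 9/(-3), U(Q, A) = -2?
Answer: 328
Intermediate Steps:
T(l) = 1/(2*l)
F = -3 (F = 9*(-⅓) = -3)
Y(H) = -3
X(Y(T(-1)), y) + U(-39, -24) = -5*(-66) - 2 = 330 - 2 = 328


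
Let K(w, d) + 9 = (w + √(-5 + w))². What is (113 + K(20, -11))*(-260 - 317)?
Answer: -299463 - 23080*√15 ≈ -3.8885e+5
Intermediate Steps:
K(w, d) = -9 + (w + √(-5 + w))²
(113 + K(20, -11))*(-260 - 317) = (113 + (-9 + (20 + √(-5 + 20))²))*(-260 - 317) = (113 + (-9 + (20 + √15)²))*(-577) = (104 + (20 + √15)²)*(-577) = -60008 - 577*(20 + √15)²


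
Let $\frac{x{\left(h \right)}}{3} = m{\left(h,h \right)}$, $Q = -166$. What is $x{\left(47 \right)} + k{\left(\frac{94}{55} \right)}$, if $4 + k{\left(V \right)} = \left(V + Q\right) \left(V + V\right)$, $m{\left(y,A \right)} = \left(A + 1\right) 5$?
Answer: $\frac{467132}{3025} \approx 154.42$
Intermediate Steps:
$m{\left(y,A \right)} = 5 + 5 A$ ($m{\left(y,A \right)} = \left(1 + A\right) 5 = 5 + 5 A$)
$x{\left(h \right)} = 15 + 15 h$ ($x{\left(h \right)} = 3 \left(5 + 5 h\right) = 15 + 15 h$)
$k{\left(V \right)} = -4 + 2 V \left(-166 + V\right)$ ($k{\left(V \right)} = -4 + \left(V - 166\right) \left(V + V\right) = -4 + \left(-166 + V\right) 2 V = -4 + 2 V \left(-166 + V\right)$)
$x{\left(47 \right)} + k{\left(\frac{94}{55} \right)} = \left(15 + 15 \cdot 47\right) - \left(4 - \frac{17672}{3025} + 332 \cdot 94 \cdot \frac{1}{55}\right) = \left(15 + 705\right) - \left(4 - \frac{17672}{3025} + 332 \cdot 94 \cdot \frac{1}{55}\right) = 720 - \left(\frac{31428}{55} - \frac{17672}{3025}\right) = 720 - \frac{1710868}{3025} = \frac{467132}{3025}$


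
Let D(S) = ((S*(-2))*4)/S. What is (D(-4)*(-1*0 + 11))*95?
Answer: -8360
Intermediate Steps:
D(S) = -8 (D(S) = (-2*S*4)/S = (-8*S)/S = -8)
(D(-4)*(-1*0 + 11))*95 = -8*(-1*0 + 11)*95 = -8*(0 + 11)*95 = -8*11*95 = -88*95 = -8360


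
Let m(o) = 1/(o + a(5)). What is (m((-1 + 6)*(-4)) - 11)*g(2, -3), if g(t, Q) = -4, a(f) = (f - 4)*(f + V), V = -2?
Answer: 752/17 ≈ 44.235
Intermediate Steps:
a(f) = (-4 + f)*(-2 + f) (a(f) = (f - 4)*(f - 2) = (-4 + f)*(-2 + f))
m(o) = 1/(3 + o) (m(o) = 1/(o + (8 + 5**2 - 6*5)) = 1/(o + (8 + 25 - 30)) = 1/(o + 3) = 1/(3 + o))
(m((-1 + 6)*(-4)) - 11)*g(2, -3) = (1/(3 + (-1 + 6)*(-4)) - 11)*(-4) = (1/(3 + 5*(-4)) - 11)*(-4) = (1/(3 - 20) - 11)*(-4) = (1/(-17) - 11)*(-4) = (-1/17 - 11)*(-4) = -188/17*(-4) = 752/17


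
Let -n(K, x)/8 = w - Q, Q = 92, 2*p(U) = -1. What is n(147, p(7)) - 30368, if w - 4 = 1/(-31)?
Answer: -919576/31 ≈ -29664.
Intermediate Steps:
w = 123/31 (w = 4 + 1/(-31) = 4 - 1/31 = 123/31 ≈ 3.9677)
p(U) = -½ (p(U) = (½)*(-1) = -½)
n(K, x) = 21832/31 (n(K, x) = -8*(123/31 - 1*92) = -8*(123/31 - 92) = -8*(-2729/31) = 21832/31)
n(147, p(7)) - 30368 = 21832/31 - 30368 = -919576/31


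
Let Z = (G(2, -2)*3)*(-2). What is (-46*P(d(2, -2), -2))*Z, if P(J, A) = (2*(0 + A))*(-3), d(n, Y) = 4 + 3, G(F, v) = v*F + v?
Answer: -19872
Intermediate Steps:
G(F, v) = v + F*v (G(F, v) = F*v + v = v + F*v)
Z = 36 (Z = (-2*(1 + 2)*3)*(-2) = (-2*3*3)*(-2) = -6*3*(-2) = -18*(-2) = 36)
d(n, Y) = 7
P(J, A) = -6*A (P(J, A) = (2*A)*(-3) = -6*A)
(-46*P(d(2, -2), -2))*Z = -(-276)*(-2)*36 = -46*12*36 = -552*36 = -19872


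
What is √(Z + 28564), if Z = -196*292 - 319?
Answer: I*√28987 ≈ 170.26*I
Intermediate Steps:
Z = -57551 (Z = -57232 - 319 = -57551)
√(Z + 28564) = √(-57551 + 28564) = √(-28987) = I*√28987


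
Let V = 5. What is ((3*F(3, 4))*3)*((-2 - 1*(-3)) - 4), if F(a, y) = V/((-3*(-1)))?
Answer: -45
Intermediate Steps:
F(a, y) = 5/3 (F(a, y) = 5/((-3*(-1))) = 5/3)
((3*F(3, 4))*3)*((-2 - 1*(-3)) - 4) = ((3*(5/3))*3)*((-2 - 1*(-3)) - 4) = (5*3)*((-2 + 3) - 4) = 15*(1 - 4) = 15*(-3) = -45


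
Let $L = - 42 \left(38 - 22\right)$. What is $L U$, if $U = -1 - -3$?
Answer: $-1344$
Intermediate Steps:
$U = 2$ ($U = -1 + 3 = 2$)
$L = -672$ ($L = \left(-42\right) 16 = -672$)
$L U = \left(-672\right) 2 = -1344$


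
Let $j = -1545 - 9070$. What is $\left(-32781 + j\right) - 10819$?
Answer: $-54215$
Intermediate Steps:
$j = -10615$ ($j = -1545 - 9070 = -10615$)
$\left(-32781 + j\right) - 10819 = \left(-32781 - 10615\right) - 10819 = -43396 - 10819 = -54215$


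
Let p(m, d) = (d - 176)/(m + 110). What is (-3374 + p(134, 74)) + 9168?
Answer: 706817/122 ≈ 5793.6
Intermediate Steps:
p(m, d) = (-176 + d)/(110 + m)
(-3374 + p(134, 74)) + 9168 = (-3374 + (-176 + 74)/(110 + 134)) + 9168 = (-3374 - 102/244) + 9168 = (-3374 + (1/244)*(-102)) + 9168 = (-3374 - 51/122) + 9168 = -411679/122 + 9168 = 706817/122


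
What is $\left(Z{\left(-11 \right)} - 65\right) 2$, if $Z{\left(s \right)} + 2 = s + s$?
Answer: $-178$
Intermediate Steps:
$Z{\left(s \right)} = -2 + 2 s$ ($Z{\left(s \right)} = -2 + \left(s + s\right) = -2 + 2 s$)
$\left(Z{\left(-11 \right)} - 65\right) 2 = \left(\left(-2 + 2 \left(-11\right)\right) - 65\right) 2 = \left(\left(-2 - 22\right) - 65\right) 2 = \left(-24 - 65\right) 2 = \left(-89\right) 2 = -178$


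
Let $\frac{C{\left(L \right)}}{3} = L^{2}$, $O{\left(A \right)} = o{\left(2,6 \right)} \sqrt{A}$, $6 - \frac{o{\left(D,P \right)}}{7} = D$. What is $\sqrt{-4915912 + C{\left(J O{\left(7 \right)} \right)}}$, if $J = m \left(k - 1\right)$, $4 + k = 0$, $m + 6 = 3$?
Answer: $2 i \sqrt{302878} \approx 1100.7 i$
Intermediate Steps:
$m = -3$ ($m = -6 + 3 = -3$)
$k = -4$ ($k = -4 + 0 = -4$)
$o{\left(D,P \right)} = 42 - 7 D$
$O{\left(A \right)} = 28 \sqrt{A}$ ($O{\left(A \right)} = \left(42 - 14\right) \sqrt{A} = 28 \sqrt{A}$)
$J = 15$ ($J = - 3 \left(-4 - 1\right) = \left(-3\right) \left(-5\right) = 15$)
$C{\left(L \right)} = 3 L^{2}$
$\sqrt{-4915912 + C{\left(J O{\left(7 \right)} \right)}} = \sqrt{-4915912 + 3 \left(15 \cdot 28 \sqrt{7}\right)^{2}} = \sqrt{-4915912 + 3 \left(420 \sqrt{7}\right)^{2}} = \sqrt{-4915912 + 3 \cdot 1234800} = \sqrt{-4915912 + 3704400} = \sqrt{-1211512} = 2 i \sqrt{302878}$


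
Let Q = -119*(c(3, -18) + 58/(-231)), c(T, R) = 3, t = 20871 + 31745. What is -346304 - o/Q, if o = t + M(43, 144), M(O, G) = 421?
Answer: -3736601459/10795 ≈ -3.4614e+5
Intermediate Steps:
t = 52616
o = 53037 (o = 52616 + 421 = 53037)
Q = -10795/33 (Q = -119*(3 + 58/(-231)) = -119*(3 + 58*(-1/231)) = -119*(3 - 58/231) = -119*635/231 = -10795/33 ≈ -327.12)
-346304 - o/Q = -346304 - 53037/(-10795/33) = -346304 - 53037*(-33)/10795 = -346304 - 1*(-1750221/10795) = -346304 + 1750221/10795 = -3736601459/10795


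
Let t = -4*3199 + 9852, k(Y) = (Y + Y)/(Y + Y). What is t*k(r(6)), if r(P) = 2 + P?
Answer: -2944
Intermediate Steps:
k(Y) = 1 (k(Y) = (2*Y)/((2*Y)) = (2*Y)*(1/(2*Y)) = 1)
t = -2944 (t = -12796 + 9852 = -2944)
t*k(r(6)) = -2944*1 = -2944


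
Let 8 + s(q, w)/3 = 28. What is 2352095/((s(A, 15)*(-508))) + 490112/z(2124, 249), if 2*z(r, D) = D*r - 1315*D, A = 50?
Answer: -9865136475/136442704 ≈ -72.302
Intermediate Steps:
s(q, w) = 60 (s(q, w) = -24 + 3*28 = -24 + 84 = 60)
z(r, D) = -1315*D/2 + D*r/2 (z(r, D) = (D*r - 1315*D)/2 = (-1315*D + D*r)/2 = -1315*D/2 + D*r/2)
2352095/((s(A, 15)*(-508))) + 490112/z(2124, 249) = 2352095/((60*(-508))) + 490112/(((½)*249*(-1315 + 2124))) = 2352095/(-30480) + 490112/(((½)*249*809)) = 2352095*(-1/30480) + 490112/(201441/2) = -470419/6096 + 490112*(2/201441) = -470419/6096 + 980224/201441 = -9865136475/136442704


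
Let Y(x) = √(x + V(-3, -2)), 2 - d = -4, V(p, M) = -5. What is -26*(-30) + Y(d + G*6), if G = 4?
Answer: 785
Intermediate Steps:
d = 6 (d = 2 - 1*(-4) = 2 + 4 = 6)
Y(x) = √(-5 + x) (Y(x) = √(x - 5) = √(-5 + x))
-26*(-30) + Y(d + G*6) = -26*(-30) + √(-5 + (6 + 4*6)) = 780 + √(-5 + (6 + 24)) = 780 + √(-5 + 30) = 780 + √25 = 780 + 5 = 785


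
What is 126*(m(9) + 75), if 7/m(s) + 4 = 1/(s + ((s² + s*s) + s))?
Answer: 6635790/719 ≈ 9229.2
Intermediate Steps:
m(s) = 7/(-4 + 1/(2*s + 2*s²)) (m(s) = 7/(-4 + 1/(s + ((s² + s*s) + s))) = 7/(-4 + 1/(s + ((s² + s²) + s))) = 7/(-4 + 1/(s + (2*s² + s))) = 7/(-4 + 1/(s + (s + 2*s²))) = 7/(-4 + 1/(2*s + 2*s²)))
126*(m(9) + 75) = 126*(-14*9*(1 + 9)/(-1 + 8*9 + 8*9²) + 75) = 126*(-14*9*10/(-1 + 72 + 8*81) + 75) = 126*(-14*9*10/(-1 + 72 + 648) + 75) = 126*(-14*9*10/719 + 75) = 126*(-14*9*1/719*10 + 75) = 126*(-1260/719 + 75) = 126*(52665/719) = 6635790/719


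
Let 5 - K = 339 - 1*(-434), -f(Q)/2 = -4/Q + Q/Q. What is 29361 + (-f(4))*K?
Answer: 29361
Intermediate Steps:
f(Q) = -2 + 8/Q (f(Q) = -2*(-4/Q + Q/Q) = -2*(-4/Q + 1) = -2*(1 - 4/Q) = -2 + 8/Q)
K = -768 (K = 5 - (339 - 1*(-434)) = 5 - (339 + 434) = 5 - 1*773 = 5 - 773 = -768)
29361 + (-f(4))*K = 29361 - (-2 + 8/4)*(-768) = 29361 - (-2 + 8*(¼))*(-768) = 29361 - (-2 + 2)*(-768) = 29361 - 1*0*(-768) = 29361 + 0*(-768) = 29361 + 0 = 29361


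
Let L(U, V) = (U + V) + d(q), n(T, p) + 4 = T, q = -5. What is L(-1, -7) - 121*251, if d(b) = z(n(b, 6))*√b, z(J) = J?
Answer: -30379 - 9*I*√5 ≈ -30379.0 - 20.125*I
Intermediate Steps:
n(T, p) = -4 + T
d(b) = √b*(-4 + b) (d(b) = (-4 + b)*√b = √b*(-4 + b))
L(U, V) = U + V - 9*I*√5 (L(U, V) = (U + V) + √(-5)*(-4 - 5) = (U + V) + (I*√5)*(-9) = (U + V) - 9*I*√5 = U + V - 9*I*√5)
L(-1, -7) - 121*251 = (-1 - 7 - 9*I*√5) - 121*251 = (-8 - 9*I*√5) - 30371 = -30379 - 9*I*√5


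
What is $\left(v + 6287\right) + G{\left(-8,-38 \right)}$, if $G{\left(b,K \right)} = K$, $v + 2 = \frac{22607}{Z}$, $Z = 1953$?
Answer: $\frac{12222998}{1953} \approx 6258.6$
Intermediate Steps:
$v = \frac{18701}{1953}$ ($v = -2 + \frac{22607}{1953} = \frac{18701}{1953} \approx 9.5755$)
$\left(v + 6287\right) + G{\left(-8,-38 \right)} = \left(\frac{18701}{1953} + 6287\right) - 38 = \frac{12297212}{1953} - 38 = \frac{12222998}{1953}$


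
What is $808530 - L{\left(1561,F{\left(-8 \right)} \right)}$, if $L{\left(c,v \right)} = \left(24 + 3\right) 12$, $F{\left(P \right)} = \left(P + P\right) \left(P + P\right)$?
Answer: $808206$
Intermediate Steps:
$F{\left(P \right)} = 4 P^{2}$ ($F{\left(P \right)} = 2 P 2 P = 4 P^{2}$)
$L{\left(c,v \right)} = 324$ ($L{\left(c,v \right)} = 27 \cdot 12 = 324$)
$808530 - L{\left(1561,F{\left(-8 \right)} \right)} = 808530 - 324 = 808206$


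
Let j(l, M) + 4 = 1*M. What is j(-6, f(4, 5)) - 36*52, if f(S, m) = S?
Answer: -1872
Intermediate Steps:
j(l, M) = -4 + M (j(l, M) = -4 + 1*M = -4 + M)
j(-6, f(4, 5)) - 36*52 = (-4 + 4) - 36*52 = 0 - 1872 = -1872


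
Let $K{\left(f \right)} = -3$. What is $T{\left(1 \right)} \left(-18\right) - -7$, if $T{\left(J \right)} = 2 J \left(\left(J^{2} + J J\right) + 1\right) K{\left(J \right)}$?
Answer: $331$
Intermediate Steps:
$T{\left(J \right)} = - 6 J \left(1 + 2 J^{2}\right)$ ($T{\left(J \right)} = 2 J \left(\left(J^{2} + J J\right) + 1\right) \left(-3\right) = 2 J \left(\left(J^{2} + J^{2}\right) + 1\right) \left(-3\right) = 2 J \left(2 J^{2} + 1\right) \left(-3\right) = 2 J \left(1 + 2 J^{2}\right) \left(-3\right) = - 6 J \left(1 + 2 J^{2}\right)$)
$T{\left(1 \right)} \left(-18\right) - -7 = \left(- 12 \cdot 1^{3} - 6\right) \left(-18\right) - -7 = \left(\left(-12\right) 1 - 6\right) \left(-18\right) + \left(-3 + 10\right) = \left(-12 - 6\right) \left(-18\right) + 7 = \left(-18\right) \left(-18\right) + 7 = 324 + 7 = 331$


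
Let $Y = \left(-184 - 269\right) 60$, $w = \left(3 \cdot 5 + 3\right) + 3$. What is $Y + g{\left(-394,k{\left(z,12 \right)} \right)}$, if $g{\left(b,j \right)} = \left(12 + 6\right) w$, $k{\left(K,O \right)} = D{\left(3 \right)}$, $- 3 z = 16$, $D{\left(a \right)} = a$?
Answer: $-26802$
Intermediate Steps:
$z = - \frac{16}{3}$ ($z = \left(- \frac{1}{3}\right) 16 = - \frac{16}{3} \approx -5.3333$)
$k{\left(K,O \right)} = 3$
$w = 21$ ($w = \left(15 + 3\right) + 3 = 18 + 3 = 21$)
$g{\left(b,j \right)} = 378$ ($g{\left(b,j \right)} = \left(12 + 6\right) 21 = 18 \cdot 21 = 378$)
$Y = -27180$ ($Y = \left(-453\right) 60 = -27180$)
$Y + g{\left(-394,k{\left(z,12 \right)} \right)} = -27180 + 378 = -26802$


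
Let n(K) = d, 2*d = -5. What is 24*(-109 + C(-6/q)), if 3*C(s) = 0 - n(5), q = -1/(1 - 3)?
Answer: -2596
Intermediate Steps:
d = -5/2 (d = (1/2)*(-5) = -5/2 ≈ -2.5000)
n(K) = -5/2
q = 1/2 (q = -1/(-2) = -1*(-1/2) = 1/2 ≈ 0.50000)
C(s) = 5/6 (C(s) = (0 - 1*(-5/2))/3 = (0 + 5/2)/3 = (1/3)*(5/2) = 5/6)
24*(-109 + C(-6/q)) = 24*(-109 + 5/6) = 24*(-649/6) = -2596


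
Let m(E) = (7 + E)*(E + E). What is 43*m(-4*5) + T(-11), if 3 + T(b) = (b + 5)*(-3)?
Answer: 22375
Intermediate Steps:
m(E) = 2*E*(7 + E) (m(E) = (7 + E)*(2*E) = 2*E*(7 + E))
T(b) = -18 - 3*b (T(b) = -3 + (b + 5)*(-3) = -3 + (5 + b)*(-3) = -3 + (-15 - 3*b) = -18 - 3*b)
43*m(-4*5) + T(-11) = 43*(2*(-4*5)*(7 - 4*5)) + (-18 - 3*(-11)) = 43*(2*(-20)*(7 - 20)) + (-18 + 33) = 43*(2*(-20)*(-13)) + 15 = 43*520 + 15 = 22360 + 15 = 22375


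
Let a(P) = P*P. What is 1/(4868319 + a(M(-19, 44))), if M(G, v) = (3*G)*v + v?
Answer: 1/10939615 ≈ 9.1411e-8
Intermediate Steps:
M(G, v) = v + 3*G*v (M(G, v) = 3*G*v + v = v + 3*G*v)
a(P) = P²
1/(4868319 + a(M(-19, 44))) = 1/(4868319 + (44*(1 + 3*(-19)))²) = 1/(4868319 + (44*(1 - 57))²) = 1/(4868319 + (44*(-56))²) = 1/(4868319 + (-2464)²) = 1/(4868319 + 6071296) = 1/10939615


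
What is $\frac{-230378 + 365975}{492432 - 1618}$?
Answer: $\frac{135597}{490814} \approx 0.27627$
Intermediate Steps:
$\frac{-230378 + 365975}{492432 - 1618} = \frac{135597}{490814}$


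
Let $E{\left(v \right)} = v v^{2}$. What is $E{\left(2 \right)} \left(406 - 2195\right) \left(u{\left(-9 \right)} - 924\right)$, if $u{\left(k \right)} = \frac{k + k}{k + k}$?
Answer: $13209976$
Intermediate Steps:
$u{\left(k \right)} = 1$ ($u{\left(k \right)} = \frac{2 k}{2 k} = 2 k \frac{1}{2 k} = 1$)
$E{\left(v \right)} = v^{3}$
$E{\left(2 \right)} \left(406 - 2195\right) \left(u{\left(-9 \right)} - 924\right) = 2^{3} \left(406 - 2195\right) \left(1 - 924\right) = 8 \left(406 - 2195\right) \left(-923\right) = 8 \left(\left(-1789\right) \left(-923\right)\right) = 8 \cdot 1651247 = 13209976$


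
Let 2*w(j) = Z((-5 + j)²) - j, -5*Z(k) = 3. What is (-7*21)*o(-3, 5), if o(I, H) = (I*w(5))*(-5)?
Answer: 6174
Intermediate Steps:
Z(k) = -⅗ (Z(k) = -⅕*3 = -⅗)
w(j) = -3/10 - j/2 (w(j) = (-⅗ - j)/2 = -3/10 - j/2)
o(I, H) = 14*I (o(I, H) = (I*(-3/10 - ½*5))*(-5) = (I*(-3/10 - 5/2))*(-5) = (I*(-14/5))*(-5) = -14*I/5*(-5) = 14*I)
(-7*21)*o(-3, 5) = (-7*21)*(14*(-3)) = -147*(-42) = 6174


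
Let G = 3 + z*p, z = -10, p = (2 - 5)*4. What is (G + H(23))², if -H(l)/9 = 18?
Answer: 1521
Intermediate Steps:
p = -12 (p = -3*4 = -12)
H(l) = -162 (H(l) = -9*18 = -162)
G = 123 (G = 3 - 10*(-12) = 3 + 120 = 123)
(G + H(23))² = (123 - 162)² = (-39)² = 1521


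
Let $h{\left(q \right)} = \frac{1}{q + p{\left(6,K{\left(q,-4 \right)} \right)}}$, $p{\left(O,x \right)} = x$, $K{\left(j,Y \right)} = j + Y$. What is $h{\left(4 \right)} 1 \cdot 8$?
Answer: $2$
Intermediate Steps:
$K{\left(j,Y \right)} = Y + j$
$h{\left(q \right)} = \frac{1}{-4 + 2 q}$ ($h{\left(q \right)} = \frac{1}{q + \left(-4 + q\right)} = \frac{1}{-4 + 2 q}$)
$h{\left(4 \right)} 1 \cdot 8 = \frac{1}{2 \left(-2 + 4\right)} 1 \cdot 8 = \frac{1}{2 \cdot 2} \cdot 1 \cdot 8 = \frac{1}{2} \cdot \frac{1}{2} \cdot 1 \cdot 8 = \frac{1}{4} \cdot 1 \cdot 8 = \frac{1}{4} \cdot 8 = 2$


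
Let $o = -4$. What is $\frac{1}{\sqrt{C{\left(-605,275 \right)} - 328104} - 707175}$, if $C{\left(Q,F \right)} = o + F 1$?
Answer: $- \frac{707175}{500096808458} - \frac{i \sqrt{327833}}{500096808458} \approx -1.4141 \cdot 10^{-6} - 1.1449 \cdot 10^{-9} i$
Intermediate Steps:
$C{\left(Q,F \right)} = -4 + F$ ($C{\left(Q,F \right)} = -4 + F 1 = -4 + F$)
$\frac{1}{\sqrt{C{\left(-605,275 \right)} - 328104} - 707175} = \frac{1}{\sqrt{\left(-4 + 275\right) - 328104} - 707175} = \frac{1}{\sqrt{271 - 328104} - 707175} = \frac{1}{\sqrt{-327833} - 707175} = \frac{1}{i \sqrt{327833} - 707175} = \frac{1}{-707175 + i \sqrt{327833}}$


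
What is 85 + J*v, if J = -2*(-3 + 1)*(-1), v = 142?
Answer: -483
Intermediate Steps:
J = -4 (J = -2*(-2)*(-1) = 4*(-1) = -4)
85 + J*v = 85 - 4*142 = 85 - 568 = -483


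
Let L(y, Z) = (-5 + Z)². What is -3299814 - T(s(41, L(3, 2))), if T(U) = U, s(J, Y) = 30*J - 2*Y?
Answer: -3301026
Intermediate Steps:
s(J, Y) = -2*Y + 30*J
-3299814 - T(s(41, L(3, 2))) = -3299814 - (-2*(-5 + 2)² + 30*41) = -3299814 - (-2*(-3)² + 1230) = -3299814 - (-2*9 + 1230) = -3299814 - (-18 + 1230) = -3299814 - 1*1212 = -3299814 - 1212 = -3301026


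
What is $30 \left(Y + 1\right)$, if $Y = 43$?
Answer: $1320$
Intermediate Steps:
$30 \left(Y + 1\right) = 30 \left(43 + 1\right) = 30 \cdot 44 = 1320$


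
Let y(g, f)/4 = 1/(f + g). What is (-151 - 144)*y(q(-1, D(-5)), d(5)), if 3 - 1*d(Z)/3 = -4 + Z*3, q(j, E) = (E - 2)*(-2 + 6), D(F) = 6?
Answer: 295/2 ≈ 147.50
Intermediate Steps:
q(j, E) = -8 + 4*E (q(j, E) = (-2 + E)*4 = -8 + 4*E)
d(Z) = 21 - 9*Z (d(Z) = 9 - 3*(-4 + Z*3) = 9 - 3*(-4 + 3*Z) = 9 + (12 - 9*Z) = 21 - 9*Z)
y(g, f) = 4/(f + g)
(-151 - 144)*y(q(-1, D(-5)), d(5)) = (-151 - 144)*(4/((21 - 9*5) + (-8 + 4*6))) = -1180/((21 - 45) + (-8 + 24)) = -1180/(-24 + 16) = -1180/(-8) = -1180*(-1)/8 = -295*(-½) = 295/2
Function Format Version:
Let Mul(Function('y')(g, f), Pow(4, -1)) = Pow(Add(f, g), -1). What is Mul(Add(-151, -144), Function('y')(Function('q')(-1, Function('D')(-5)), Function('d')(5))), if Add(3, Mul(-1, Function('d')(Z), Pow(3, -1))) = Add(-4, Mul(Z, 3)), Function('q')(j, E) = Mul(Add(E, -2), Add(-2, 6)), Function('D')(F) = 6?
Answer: Rational(295, 2) ≈ 147.50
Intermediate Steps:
Function('q')(j, E) = Add(-8, Mul(4, E)) (Function('q')(j, E) = Mul(Add(-2, E), 4) = Add(-8, Mul(4, E)))
Function('d')(Z) = Add(21, Mul(-9, Z)) (Function('d')(Z) = Add(9, Mul(-3, Add(-4, Mul(Z, 3)))) = Add(9, Mul(-3, Add(-4, Mul(3, Z)))) = Add(9, Add(12, Mul(-9, Z))) = Add(21, Mul(-9, Z)))
Function('y')(g, f) = Mul(4, Pow(Add(f, g), -1))
Mul(Add(-151, -144), Function('y')(Function('q')(-1, Function('D')(-5)), Function('d')(5))) = Mul(Add(-151, -144), Mul(4, Pow(Add(Add(21, Mul(-9, 5)), Add(-8, Mul(4, 6))), -1))) = Mul(-295, Mul(4, Pow(Add(Add(21, -45), Add(-8, 24)), -1))) = Mul(-295, Mul(4, Pow(Add(-24, 16), -1))) = Mul(-295, Mul(4, Pow(-8, -1))) = Mul(-295, Mul(4, Rational(-1, 8))) = Mul(-295, Rational(-1, 2)) = Rational(295, 2)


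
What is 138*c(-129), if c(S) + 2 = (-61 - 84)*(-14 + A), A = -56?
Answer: 1400424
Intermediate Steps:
c(S) = 10148 (c(S) = -2 + (-61 - 84)*(-14 - 56) = -2 - 145*(-70) = -2 + 10150 = 10148)
138*c(-129) = 138*10148 = 1400424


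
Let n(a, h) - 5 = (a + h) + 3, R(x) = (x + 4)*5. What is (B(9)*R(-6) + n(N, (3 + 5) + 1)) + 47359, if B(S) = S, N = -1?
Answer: 47285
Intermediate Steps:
R(x) = 20 + 5*x (R(x) = (4 + x)*5 = 20 + 5*x)
n(a, h) = 8 + a + h (n(a, h) = 5 + ((a + h) + 3) = 5 + (3 + a + h) = 8 + a + h)
(B(9)*R(-6) + n(N, (3 + 5) + 1)) + 47359 = (9*(20 + 5*(-6)) + (8 - 1 + ((3 + 5) + 1))) + 47359 = (9*(20 - 30) + (8 - 1 + (8 + 1))) + 47359 = (9*(-10) + (8 - 1 + 9)) + 47359 = (-90 + 16) + 47359 = -74 + 47359 = 47285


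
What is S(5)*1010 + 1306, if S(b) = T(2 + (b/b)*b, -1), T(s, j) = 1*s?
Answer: 8376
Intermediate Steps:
T(s, j) = s
S(b) = 2 + b (S(b) = 2 + (b/b)*b = 2 + 1*b = 2 + b)
S(5)*1010 + 1306 = (2 + 5)*1010 + 1306 = 7*1010 + 1306 = 7070 + 1306 = 8376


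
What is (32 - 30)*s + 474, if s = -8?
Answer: 458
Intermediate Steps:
(32 - 30)*s + 474 = (32 - 30)*(-8) + 474 = 2*(-8) + 474 = -16 + 474 = 458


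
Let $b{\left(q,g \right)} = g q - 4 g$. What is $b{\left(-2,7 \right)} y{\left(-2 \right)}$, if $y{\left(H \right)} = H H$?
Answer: $-168$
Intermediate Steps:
$y{\left(H \right)} = H^{2}$
$b{\left(q,g \right)} = - 4 g + g q$
$b{\left(-2,7 \right)} y{\left(-2 \right)} = 7 \left(-4 - 2\right) \left(-2\right)^{2} = 7 \left(-6\right) 4 = \left(-42\right) 4 = -168$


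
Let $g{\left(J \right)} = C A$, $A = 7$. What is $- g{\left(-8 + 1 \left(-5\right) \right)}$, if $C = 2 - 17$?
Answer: $105$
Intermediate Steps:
$C = -15$
$g{\left(J \right)} = -105$ ($g{\left(J \right)} = \left(-15\right) 7 = -105$)
$- g{\left(-8 + 1 \left(-5\right) \right)} = \left(-1\right) \left(-105\right) = 105$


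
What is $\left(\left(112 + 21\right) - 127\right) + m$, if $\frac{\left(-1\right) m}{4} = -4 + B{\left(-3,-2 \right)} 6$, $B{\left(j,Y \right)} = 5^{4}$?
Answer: $-14978$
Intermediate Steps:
$B{\left(j,Y \right)} = 625$
$m = -14984$ ($m = - 4 \left(-4 + 625 \cdot 6\right) = - 4 \left(-4 + 3750\right) = \left(-4\right) 3746 = -14984$)
$\left(\left(112 + 21\right) - 127\right) + m = \left(\left(112 + 21\right) - 127\right) - 14984 = \left(133 - 127\right) - 14984 = 6 - 14984 = -14978$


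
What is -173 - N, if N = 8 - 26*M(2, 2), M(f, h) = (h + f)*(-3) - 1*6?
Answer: -649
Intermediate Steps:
M(f, h) = -6 - 3*f - 3*h (M(f, h) = (f + h)*(-3) - 6 = (-3*f - 3*h) - 6 = -6 - 3*f - 3*h)
N = 476 (N = 8 - 26*(-6 - 3*2 - 3*2) = 8 - 26*(-6 - 6 - 6) = 8 - 26*(-18) = 8 + 468 = 476)
-173 - N = -173 - 1*476 = -173 - 476 = -649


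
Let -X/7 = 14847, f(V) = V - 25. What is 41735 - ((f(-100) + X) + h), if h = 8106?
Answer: 137683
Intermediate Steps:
f(V) = -25 + V
X = -103929 (X = -7*14847 = -103929)
41735 - ((f(-100) + X) + h) = 41735 - (((-25 - 100) - 103929) + 8106) = 41735 - ((-125 - 103929) + 8106) = 41735 - (-104054 + 8106) = 41735 - 1*(-95948) = 41735 + 95948 = 137683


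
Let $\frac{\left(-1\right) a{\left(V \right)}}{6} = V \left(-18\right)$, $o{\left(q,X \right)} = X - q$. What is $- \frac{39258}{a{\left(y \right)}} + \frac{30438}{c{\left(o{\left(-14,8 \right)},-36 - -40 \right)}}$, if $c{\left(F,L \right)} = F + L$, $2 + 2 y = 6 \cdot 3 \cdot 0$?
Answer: $\frac{39889}{26} \approx 1534.2$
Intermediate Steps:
$y = -1$ ($y = -1 + \frac{6 \cdot 3 \cdot 0}{2} = -1 + \frac{18 \cdot 0}{2} = -1 + \frac{1}{2} \cdot 0 = -1 + 0 = -1$)
$a{\left(V \right)} = 108 V$ ($a{\left(V \right)} = - 6 V \left(-18\right) = - 6 \left(- 18 V\right) = 108 V$)
$- \frac{39258}{a{\left(y \right)}} + \frac{30438}{c{\left(o{\left(-14,8 \right)},-36 - -40 \right)}} = - \frac{39258}{108 \left(-1\right)} + \frac{30438}{\left(8 - -14\right) - -4} = - \frac{39258}{-108} + \frac{30438}{\left(8 + 14\right) + \left(-36 + 40\right)} = \left(-39258\right) \left(- \frac{1}{108}\right) + \frac{30438}{22 + 4} = \frac{727}{2} + \frac{30438}{26} = \frac{727}{2} + 30438 \cdot \frac{1}{26} = \frac{727}{2} + \frac{15219}{13} = \frac{39889}{26}$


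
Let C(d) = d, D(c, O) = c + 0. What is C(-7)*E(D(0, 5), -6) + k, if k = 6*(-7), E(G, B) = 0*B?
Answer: -42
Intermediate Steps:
D(c, O) = c
E(G, B) = 0
k = -42
C(-7)*E(D(0, 5), -6) + k = -7*0 - 42 = 0 - 42 = -42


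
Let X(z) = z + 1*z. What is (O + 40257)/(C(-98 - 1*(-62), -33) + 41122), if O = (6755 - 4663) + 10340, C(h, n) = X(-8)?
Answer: 1351/1054 ≈ 1.2818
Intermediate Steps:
X(z) = 2*z (X(z) = z + z = 2*z)
C(h, n) = -16 (C(h, n) = 2*(-8) = -16)
O = 12432 (O = 2092 + 10340 = 12432)
(O + 40257)/(C(-98 - 1*(-62), -33) + 41122) = (12432 + 40257)/(-16 + 41122) = 52689/41106 = 52689*(1/41106) = 1351/1054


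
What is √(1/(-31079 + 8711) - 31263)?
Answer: I*√977608517430/5592 ≈ 176.81*I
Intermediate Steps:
√(1/(-31079 + 8711) - 31263) = √(1/(-22368) - 31263) = √(-1/22368 - 31263) = √(-699290785/22368) = I*√977608517430/5592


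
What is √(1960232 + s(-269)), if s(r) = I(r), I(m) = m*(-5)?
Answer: 9*√24217 ≈ 1400.6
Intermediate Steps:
I(m) = -5*m
s(r) = -5*r
√(1960232 + s(-269)) = √(1960232 - 5*(-269)) = √(1960232 + 1345) = √1961577 = 9*√24217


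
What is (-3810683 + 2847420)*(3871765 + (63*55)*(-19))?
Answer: -3666111549590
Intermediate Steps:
(-3810683 + 2847420)*(3871765 + (63*55)*(-19)) = -963263*(3871765 + 3465*(-19)) = -963263*(3871765 - 65835) = -963263*3805930 = -3666111549590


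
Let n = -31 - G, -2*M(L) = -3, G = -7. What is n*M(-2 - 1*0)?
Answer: -36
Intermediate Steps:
M(L) = 3/2 (M(L) = -1/2*(-3) = 3/2)
n = -24 (n = -31 - 1*(-7) = -31 + 7 = -24)
n*M(-2 - 1*0) = -24*3/2 = -36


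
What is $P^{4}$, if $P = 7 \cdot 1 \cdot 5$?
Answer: $1500625$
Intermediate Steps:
$P = 35$ ($P = 7 \cdot 5 = 35$)
$P^{4} = 35^{4} = 1500625$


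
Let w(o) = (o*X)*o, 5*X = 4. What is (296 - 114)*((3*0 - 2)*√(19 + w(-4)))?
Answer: -364*√795/5 ≈ -2052.6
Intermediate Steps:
X = ⅘ (X = (⅕)*4 = ⅘ ≈ 0.80000)
w(o) = 4*o²/5 (w(o) = (o*(⅘))*o = (4*o/5)*o = 4*o²/5)
(296 - 114)*((3*0 - 2)*√(19 + w(-4))) = (296 - 114)*((3*0 - 2)*√(19 + (⅘)*(-4)²)) = 182*((0 - 2)*√(19 + (⅘)*16)) = 182*(-2*√(19 + 64/5)) = 182*(-2*√795/5) = -364*√795/5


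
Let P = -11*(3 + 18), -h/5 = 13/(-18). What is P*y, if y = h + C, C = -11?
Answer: 10241/6 ≈ 1706.8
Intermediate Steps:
h = 65/18 (h = -65/(-18) = -65*(-1)/18 = -5*(-13/18) = 65/18 ≈ 3.6111)
P = -231 (P = -11*21 = -231)
y = -133/18 (y = 65/18 - 11 = -133/18 ≈ -7.3889)
P*y = -231*(-133/18) = 10241/6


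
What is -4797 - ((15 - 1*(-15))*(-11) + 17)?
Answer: -4484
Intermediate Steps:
-4797 - ((15 - 1*(-15))*(-11) + 17) = -4797 - ((15 + 15)*(-11) + 17) = -4797 - (30*(-11) + 17) = -4797 - (-330 + 17) = -4797 - 1*(-313) = -4797 + 313 = -4484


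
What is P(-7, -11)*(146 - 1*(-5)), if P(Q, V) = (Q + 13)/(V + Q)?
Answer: -151/3 ≈ -50.333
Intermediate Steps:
P(Q, V) = (13 + Q)/(Q + V)
P(-7, -11)*(146 - 1*(-5)) = ((13 - 7)/(-7 - 11))*(146 - 1*(-5)) = (6/(-18))*(146 + 5) = -1/18*6*151 = -⅓*151 = -151/3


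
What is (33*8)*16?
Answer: 4224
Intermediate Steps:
(33*8)*16 = 264*16 = 4224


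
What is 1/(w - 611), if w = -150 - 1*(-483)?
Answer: -1/278 ≈ -0.0035971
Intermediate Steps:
w = 333 (w = -150 + 483 = 333)
1/(w - 611) = 1/(333 - 611) = 1/(-278) = -1/278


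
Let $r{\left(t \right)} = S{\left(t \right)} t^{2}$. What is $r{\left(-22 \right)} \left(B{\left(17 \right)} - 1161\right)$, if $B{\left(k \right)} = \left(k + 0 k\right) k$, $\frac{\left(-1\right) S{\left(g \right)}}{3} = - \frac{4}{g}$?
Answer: $230208$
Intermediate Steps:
$S{\left(g \right)} = \frac{12}{g}$ ($S{\left(g \right)} = - 3 \left(- \frac{4}{g}\right) = \frac{12}{g}$)
$r{\left(t \right)} = 12 t$ ($r{\left(t \right)} = \frac{12}{t} t^{2} = 12 t$)
$B{\left(k \right)} = k^{2}$ ($B{\left(k \right)} = \left(k + 0\right) k = k k = k^{2}$)
$r{\left(-22 \right)} \left(B{\left(17 \right)} - 1161\right) = 12 \left(-22\right) \left(17^{2} - 1161\right) = - 264 \left(289 - 1161\right) = \left(-264\right) \left(-872\right) = 230208$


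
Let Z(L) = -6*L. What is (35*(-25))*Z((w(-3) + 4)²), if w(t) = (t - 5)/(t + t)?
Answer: 448000/3 ≈ 1.4933e+5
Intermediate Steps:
w(t) = (-5 + t)/(2*t) (w(t) = (-5 + t)/((2*t)) = (-5 + t)*(1/(2*t)) = (-5 + t)/(2*t))
(35*(-25))*Z((w(-3) + 4)²) = (35*(-25))*(-6*((½)*(-5 - 3)/(-3) + 4)²) = -(-5250)*((½)*(-⅓)*(-8) + 4)² = -(-5250)*(4/3 + 4)² = -(-5250)*(16/3)² = -(-5250)*256/9 = -875*(-512/3) = 448000/3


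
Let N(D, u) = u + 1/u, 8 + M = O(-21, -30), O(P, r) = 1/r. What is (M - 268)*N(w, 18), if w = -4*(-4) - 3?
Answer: -538265/108 ≈ -4983.9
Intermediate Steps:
w = 13 (w = 16 - 3 = 13)
M = -241/30 (M = -8 + 1/(-30) = -8 - 1/30 = -241/30 ≈ -8.0333)
(M - 268)*N(w, 18) = (-241/30 - 268)*(18 + 1/18) = -8281*(18 + 1/18)/30 = -8281/30*325/18 = -538265/108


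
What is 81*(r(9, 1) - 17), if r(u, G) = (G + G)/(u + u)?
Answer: -1368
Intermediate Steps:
r(u, G) = G/u (r(u, G) = (2*G)/((2*u)) = (2*G)*(1/(2*u)) = G/u)
81*(r(9, 1) - 17) = 81*(1/9 - 17) = 81*(1*(⅑) - 17) = 81*(⅑ - 17) = 81*(-152/9) = -1368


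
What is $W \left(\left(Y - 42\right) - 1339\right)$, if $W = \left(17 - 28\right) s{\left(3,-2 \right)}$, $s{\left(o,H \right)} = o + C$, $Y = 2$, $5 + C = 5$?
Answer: $45507$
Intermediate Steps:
$C = 0$ ($C = -5 + 5 = 0$)
$s{\left(o,H \right)} = o$ ($s{\left(o,H \right)} = o + 0 = o$)
$W = -33$ ($W = \left(17 - 28\right) 3 = \left(-11\right) 3 = -33$)
$W \left(\left(Y - 42\right) - 1339\right) = - 33 \left(\left(2 - 42\right) - 1339\right) = - 33 \left(-40 - 1339\right) = \left(-33\right) \left(-1379\right) = 45507$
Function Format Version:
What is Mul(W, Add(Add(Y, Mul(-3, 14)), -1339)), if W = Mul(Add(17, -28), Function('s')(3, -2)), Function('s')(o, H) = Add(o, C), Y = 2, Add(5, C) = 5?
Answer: 45507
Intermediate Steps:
C = 0 (C = Add(-5, 5) = 0)
Function('s')(o, H) = o (Function('s')(o, H) = Add(o, 0) = o)
W = -33 (W = Mul(Add(17, -28), 3) = Mul(-11, 3) = -33)
Mul(W, Add(Add(Y, Mul(-3, 14)), -1339)) = Mul(-33, Add(Add(2, Mul(-3, 14)), -1339)) = Mul(-33, Add(Add(2, -42), -1339)) = Mul(-33, Add(-40, -1339)) = Mul(-33, -1379) = 45507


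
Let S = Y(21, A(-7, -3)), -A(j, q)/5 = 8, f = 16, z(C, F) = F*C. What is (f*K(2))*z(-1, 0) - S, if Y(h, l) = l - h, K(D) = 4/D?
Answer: 61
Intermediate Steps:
z(C, F) = C*F
A(j, q) = -40 (A(j, q) = -5*8 = -40)
S = -61 (S = -40 - 1*21 = -40 - 21 = -61)
(f*K(2))*z(-1, 0) - S = (16*(4/2))*(-1*0) - 1*(-61) = (16*(4*(½)))*0 + 61 = (16*2)*0 + 61 = 32*0 + 61 = 0 + 61 = 61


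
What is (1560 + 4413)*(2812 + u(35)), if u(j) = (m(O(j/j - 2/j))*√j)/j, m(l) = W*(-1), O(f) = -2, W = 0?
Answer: 16796076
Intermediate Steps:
m(l) = 0 (m(l) = 0*(-1) = 0)
u(j) = 0 (u(j) = (0*√j)/j = 0/j = 0)
(1560 + 4413)*(2812 + u(35)) = (1560 + 4413)*(2812 + 0) = 5973*2812 = 16796076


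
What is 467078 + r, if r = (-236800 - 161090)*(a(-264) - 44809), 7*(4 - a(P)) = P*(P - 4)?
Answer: 152947012976/7 ≈ 2.1850e+10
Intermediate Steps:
a(P) = 4 - P*(-4 + P)/7 (a(P) = 4 - P*(P - 4)/7 = 4 - P*(-4 + P)/7)
r = 152943743430/7 (r = (-236800 - 161090)*((4 - 1/7*(-264)**2 + (4/7)*(-264)) - 44809) = -397890*((4 - 1/7*69696 - 1056/7) - 44809) = -397890*((4 - 69696/7 - 1056/7) - 44809) = -397890*(-70724/7 - 44809) = -397890*(-384387/7) = 152943743430/7 ≈ 2.1849e+10)
467078 + r = 467078 + 152943743430/7 = 152947012976/7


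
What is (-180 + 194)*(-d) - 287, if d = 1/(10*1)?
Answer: -1442/5 ≈ -288.40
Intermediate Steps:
d = 1/10 ≈ 0.10000
(-180 + 194)*(-d) - 287 = (-180 + 194)*(-1*1/10) - 287 = 14*(-1/10) - 287 = -7/5 - 287 = -1442/5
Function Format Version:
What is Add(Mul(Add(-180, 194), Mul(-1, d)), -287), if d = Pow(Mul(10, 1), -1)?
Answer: Rational(-1442, 5) ≈ -288.40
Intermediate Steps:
d = Rational(1, 10) (d = Pow(10, -1) = Rational(1, 10) ≈ 0.10000)
Add(Mul(Add(-180, 194), Mul(-1, d)), -287) = Add(Mul(Add(-180, 194), Mul(-1, Rational(1, 10))), -287) = Add(Mul(14, Rational(-1, 10)), -287) = Add(Rational(-7, 5), -287) = Rational(-1442, 5)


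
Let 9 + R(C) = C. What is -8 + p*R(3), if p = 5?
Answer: -38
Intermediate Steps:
R(C) = -9 + C
-8 + p*R(3) = -8 + 5*(-9 + 3) = -8 + 5*(-6) = -8 - 30 = -38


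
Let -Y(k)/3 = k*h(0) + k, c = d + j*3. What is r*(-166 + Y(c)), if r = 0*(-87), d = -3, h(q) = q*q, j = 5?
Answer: 0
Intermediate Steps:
h(q) = q²
c = 12 (c = -3 + 5*3 = -3 + 15 = 12)
r = 0
Y(k) = -3*k (Y(k) = -3*(k*0² + k) = -3*(k*0 + k) = -3*(0 + k) = -3*k)
r*(-166 + Y(c)) = 0*(-166 - 3*12) = 0*(-166 - 36) = 0*(-202) = 0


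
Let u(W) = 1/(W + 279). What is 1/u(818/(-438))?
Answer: 60692/219 ≈ 277.13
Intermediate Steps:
u(W) = 1/(279 + W)
1/u(818/(-438)) = 1/(1/(279 + 818/(-438))) = 1/(1/(279 + 818*(-1/438))) = 1/(1/(279 - 409/219)) = 1/(1/(60692/219)) = 1/(219/60692) = 60692/219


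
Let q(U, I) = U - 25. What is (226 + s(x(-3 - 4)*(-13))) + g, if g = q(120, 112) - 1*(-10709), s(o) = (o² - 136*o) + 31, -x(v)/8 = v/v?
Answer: 7733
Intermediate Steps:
x(v) = -8 (x(v) = -8*v/v = -8*1 = -8)
q(U, I) = -25 + U
s(o) = 31 + o² - 136*o
g = 10804 (g = (-25 + 120) - 1*(-10709) = 95 + 10709 = 10804)
(226 + s(x(-3 - 4)*(-13))) + g = (226 + (31 + (-8*(-13))² - (-1088)*(-13))) + 10804 = (226 + (31 + 104² - 136*104)) + 10804 = (226 + (31 + 10816 - 14144)) + 10804 = (226 - 3297) + 10804 = -3071 + 10804 = 7733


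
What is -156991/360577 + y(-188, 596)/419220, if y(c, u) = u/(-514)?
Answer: -8457122788043/19424200057290 ≈ -0.43539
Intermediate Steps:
y(c, u) = -u/514 (y(c, u) = u*(-1/514) = -u/514)
-156991/360577 + y(-188, 596)/419220 = -156991/360577 - 1/514*596/419220 = -156991*1/360577 - 298/257*1/419220 = -156991/360577 - 149/53869770 = -8457122788043/19424200057290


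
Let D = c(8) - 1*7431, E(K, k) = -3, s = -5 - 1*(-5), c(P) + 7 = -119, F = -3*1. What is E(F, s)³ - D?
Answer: 7530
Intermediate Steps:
F = -3
c(P) = -126 (c(P) = -7 - 119 = -126)
s = 0 (s = -5 + 5 = 0)
D = -7557 (D = -126 - 1*7431 = -126 - 7431 = -7557)
E(F, s)³ - D = (-3)³ - 1*(-7557) = -27 + 7557 = 7530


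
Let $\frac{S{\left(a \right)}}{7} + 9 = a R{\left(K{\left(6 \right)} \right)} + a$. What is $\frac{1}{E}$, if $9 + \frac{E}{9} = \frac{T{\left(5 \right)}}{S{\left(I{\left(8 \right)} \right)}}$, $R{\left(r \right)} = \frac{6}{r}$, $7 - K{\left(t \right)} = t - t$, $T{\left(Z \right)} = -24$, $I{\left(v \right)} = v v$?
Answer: $- \frac{769}{62505} \approx -0.012303$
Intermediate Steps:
$I{\left(v \right)} = v^{2}$
$K{\left(t \right)} = 7$ ($K{\left(t \right)} = 7 - \left(t - t\right) = 7 - 0 = 7 + 0 = 7$)
$S{\left(a \right)} = -63 + 13 a$ ($S{\left(a \right)} = -63 + 7 \left(a \frac{6}{7} + a\right) = -63 + 7 \left(\frac{6 a}{7} + a\right) = -63 + 7 \frac{13 a}{7} = -63 + 13 a$)
$E = - \frac{62505}{769}$ ($E = -81 + 9 \left(- \frac{24}{-63 + 13 \cdot 8^{2}}\right) = -81 + 9 \left(- \frac{24}{-63 + 13 \cdot 64}\right) = -81 + 9 \left(- \frac{24}{-63 + 832}\right) = -81 + 9 \left(- \frac{24}{769}\right) = -81 - \frac{216}{769} = - \frac{62505}{769} \approx -81.281$)
$\frac{1}{E} = \frac{1}{- \frac{62505}{769}} = - \frac{769}{62505}$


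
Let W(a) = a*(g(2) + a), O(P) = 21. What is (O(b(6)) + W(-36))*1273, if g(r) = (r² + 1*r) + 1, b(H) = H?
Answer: 1355745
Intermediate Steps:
g(r) = 1 + r + r² (g(r) = (r² + r) + 1 = (r + r²) + 1 = 1 + r + r²)
W(a) = a*(7 + a) (W(a) = a*((1 + 2 + 2²) + a) = a*((1 + 2 + 4) + a) = a*(7 + a))
(O(b(6)) + W(-36))*1273 = (21 - 36*(7 - 36))*1273 = (21 - 36*(-29))*1273 = (21 + 1044)*1273 = 1065*1273 = 1355745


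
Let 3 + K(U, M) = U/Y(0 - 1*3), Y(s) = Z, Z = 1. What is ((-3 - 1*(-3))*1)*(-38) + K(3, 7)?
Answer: 0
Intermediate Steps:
Y(s) = 1
K(U, M) = -3 + U (K(U, M) = -3 + U/1 = -3 + U*1 = -3 + U)
((-3 - 1*(-3))*1)*(-38) + K(3, 7) = ((-3 - 1*(-3))*1)*(-38) + (-3 + 3) = ((-3 + 3)*1)*(-38) + 0 = (0*1)*(-38) + 0 = 0*(-38) + 0 = 0 + 0 = 0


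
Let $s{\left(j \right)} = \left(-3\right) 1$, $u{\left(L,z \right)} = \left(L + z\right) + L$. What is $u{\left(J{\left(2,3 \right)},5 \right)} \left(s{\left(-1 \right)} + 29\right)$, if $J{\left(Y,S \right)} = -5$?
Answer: $-130$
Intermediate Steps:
$u{\left(L,z \right)} = z + 2 L$
$s{\left(j \right)} = -3$
$u{\left(J{\left(2,3 \right)},5 \right)} \left(s{\left(-1 \right)} + 29\right) = \left(5 + 2 \left(-5\right)\right) \left(-3 + 29\right) = \left(5 - 10\right) 26 = \left(-5\right) 26 = -130$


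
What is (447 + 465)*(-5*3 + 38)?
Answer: 20976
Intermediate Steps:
(447 + 465)*(-5*3 + 38) = 912*(-15 + 38) = 912*23 = 20976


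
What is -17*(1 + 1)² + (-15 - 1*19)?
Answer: -102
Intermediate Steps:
-17*(1 + 1)² + (-15 - 1*19) = -17*2² + (-15 - 19) = -17*4 - 34 = -68 - 34 = -102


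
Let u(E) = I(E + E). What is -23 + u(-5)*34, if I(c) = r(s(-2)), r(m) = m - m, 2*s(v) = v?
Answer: -23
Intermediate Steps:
s(v) = v/2
r(m) = 0
I(c) = 0
u(E) = 0
-23 + u(-5)*34 = -23 + 0*34 = -23 + 0 = -23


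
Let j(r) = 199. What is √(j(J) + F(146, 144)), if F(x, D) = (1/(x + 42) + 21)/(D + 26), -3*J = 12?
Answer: √50848272110/15980 ≈ 14.111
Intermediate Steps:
J = -4 (J = -⅓*12 = -4)
F(x, D) = (21 + 1/(42 + x))/(26 + D) (F(x, D) = (1/(42 + x) + 21)/(26 + D) = (21 + 1/(42 + x))/(26 + D))
√(j(J) + F(146, 144)) = √(199 + (883 + 21*146)/(1092 + 26*146 + 42*144 + 144*146)) = √(199 + (883 + 3066)/(1092 + 3796 + 6048 + 21024)) = √(199 + 3949/31960) = √(6363989/31960) = √50848272110/15980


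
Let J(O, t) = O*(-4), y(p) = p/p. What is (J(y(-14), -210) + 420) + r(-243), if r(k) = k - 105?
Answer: 68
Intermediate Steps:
y(p) = 1
r(k) = -105 + k
J(O, t) = -4*O
(J(y(-14), -210) + 420) + r(-243) = (-4*1 + 420) + (-105 - 243) = (-4 + 420) - 348 = 416 - 348 = 68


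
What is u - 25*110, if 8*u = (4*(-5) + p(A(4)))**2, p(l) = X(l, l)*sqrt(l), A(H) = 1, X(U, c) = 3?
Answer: -21711/8 ≈ -2713.9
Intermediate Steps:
p(l) = 3*sqrt(l)
u = 289/8 (u = (4*(-5) + 3*sqrt(1))**2/8 = (-20 + 3*1)**2/8 = (-20 + 3)**2/8 = (1/8)*(-17)**2 = (1/8)*289 = 289/8 ≈ 36.125)
u - 25*110 = 289/8 - 25*110 = 289/8 - 2750 = -21711/8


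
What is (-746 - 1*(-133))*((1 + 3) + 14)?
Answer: -11034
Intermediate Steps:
(-746 - 1*(-133))*((1 + 3) + 14) = (-746 + 133)*(4 + 14) = -613*18 = -11034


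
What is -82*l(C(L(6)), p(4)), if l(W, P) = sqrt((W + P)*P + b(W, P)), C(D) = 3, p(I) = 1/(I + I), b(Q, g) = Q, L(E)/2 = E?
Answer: -41*sqrt(217)/4 ≈ -150.99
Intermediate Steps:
L(E) = 2*E
p(I) = 1/(2*I)
l(W, P) = sqrt(W + P*(P + W)) (l(W, P) = sqrt((W + P)*P + W) = sqrt((P + W)*P + W) = sqrt(P*(P + W) + W) = sqrt(W + P*(P + W)))
-82*l(C(L(6)), p(4)) = -82*sqrt(3 + ((1/2)/4)**2 + ((1/2)/4)*3) = -82*sqrt(3 + ((1/2)*(1/4))**2 + ((1/2)*(1/4))*3) = -82*sqrt(3 + (1/8)**2 + (1/8)*3) = -82*sqrt(3 + 1/64 + 3/8) = -41*sqrt(217)/4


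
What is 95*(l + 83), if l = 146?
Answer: 21755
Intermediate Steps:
95*(l + 83) = 95*(146 + 83) = 95*229 = 21755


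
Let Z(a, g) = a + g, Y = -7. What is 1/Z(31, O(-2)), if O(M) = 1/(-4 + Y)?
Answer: 11/340 ≈ 0.032353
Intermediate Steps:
O(M) = -1/11 (O(M) = 1/(-4 - 7) = 1/(-11) = -1/11)
1/Z(31, O(-2)) = 1/(31 - 1/11) = 1/(340/11) = 11/340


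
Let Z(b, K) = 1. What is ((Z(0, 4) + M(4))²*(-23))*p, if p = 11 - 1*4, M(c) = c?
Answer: -4025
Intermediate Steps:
p = 7 (p = 11 - 4 = 7)
((Z(0, 4) + M(4))²*(-23))*p = ((1 + 4)²*(-23))*7 = (5²*(-23))*7 = (25*(-23))*7 = -575*7 = -4025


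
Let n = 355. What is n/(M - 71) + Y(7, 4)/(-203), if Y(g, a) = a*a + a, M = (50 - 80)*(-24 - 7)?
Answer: 54885/174377 ≈ 0.31475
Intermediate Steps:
M = 930 (M = -30*(-31) = 930)
Y(g, a) = a + a**2 (Y(g, a) = a**2 + a = a + a**2)
n/(M - 71) + Y(7, 4)/(-203) = 355/(930 - 71) + (4*(1 + 4))/(-203) = 355/859 + (4*5)*(-1/203) = 355*(1/859) + 20*(-1/203) = 355/859 - 20/203 = 54885/174377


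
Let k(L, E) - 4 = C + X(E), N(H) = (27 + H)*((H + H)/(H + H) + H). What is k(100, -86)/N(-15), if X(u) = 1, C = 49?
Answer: -9/28 ≈ -0.32143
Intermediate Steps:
N(H) = (1 + H)*(27 + H) (N(H) = (27 + H)*((2*H)/((2*H)) + H) = (27 + H)*((2*H)*(1/(2*H)) + H) = (27 + H)*(1 + H) = (1 + H)*(27 + H))
k(L, E) = 54 (k(L, E) = 4 + (49 + 1) = 4 + 50 = 54)
k(100, -86)/N(-15) = 54/(27 + (-15)² + 28*(-15)) = 54/(27 + 225 - 420) = 54/(-168) = 54*(-1/168) = -9/28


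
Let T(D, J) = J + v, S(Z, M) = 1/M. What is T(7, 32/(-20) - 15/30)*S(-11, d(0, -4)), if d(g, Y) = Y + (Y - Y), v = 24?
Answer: -219/40 ≈ -5.4750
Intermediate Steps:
d(g, Y) = Y (d(g, Y) = Y + 0 = Y)
T(D, J) = 24 + J (T(D, J) = J + 24 = 24 + J)
T(7, 32/(-20) - 15/30)*S(-11, d(0, -4)) = (24 + (32/(-20) - 15/30))/(-4) = (24 + (32*(-1/20) - 15*1/30))*(-¼) = (24 + (-8/5 - ½))*(-¼) = (24 - 21/10)*(-¼) = (219/10)*(-¼) = -219/40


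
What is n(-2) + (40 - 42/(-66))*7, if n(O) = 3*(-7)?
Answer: 2898/11 ≈ 263.45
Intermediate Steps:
n(O) = -21
n(-2) + (40 - 42/(-66))*7 = -21 + (40 - 42/(-66))*7 = -21 + (40 - 42*(-1/66))*7 = -21 + (40 + 7/11)*7 = -21 + (447/11)*7 = -21 + 3129/11 = 2898/11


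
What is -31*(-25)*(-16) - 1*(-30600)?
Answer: 18200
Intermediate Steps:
-31*(-25)*(-16) - 1*(-30600) = 775*(-16) + 30600 = -12400 + 30600 = 18200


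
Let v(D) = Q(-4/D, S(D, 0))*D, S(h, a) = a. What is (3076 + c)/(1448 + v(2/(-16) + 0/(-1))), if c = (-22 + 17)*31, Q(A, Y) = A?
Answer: 2921/1444 ≈ 2.0229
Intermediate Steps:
c = -155 (c = -5*31 = -155)
v(D) = -4 (v(D) = (-4/D)*D = -4)
(3076 + c)/(1448 + v(2/(-16) + 0/(-1))) = (3076 - 155)/(1448 - 4) = 2921/1444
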